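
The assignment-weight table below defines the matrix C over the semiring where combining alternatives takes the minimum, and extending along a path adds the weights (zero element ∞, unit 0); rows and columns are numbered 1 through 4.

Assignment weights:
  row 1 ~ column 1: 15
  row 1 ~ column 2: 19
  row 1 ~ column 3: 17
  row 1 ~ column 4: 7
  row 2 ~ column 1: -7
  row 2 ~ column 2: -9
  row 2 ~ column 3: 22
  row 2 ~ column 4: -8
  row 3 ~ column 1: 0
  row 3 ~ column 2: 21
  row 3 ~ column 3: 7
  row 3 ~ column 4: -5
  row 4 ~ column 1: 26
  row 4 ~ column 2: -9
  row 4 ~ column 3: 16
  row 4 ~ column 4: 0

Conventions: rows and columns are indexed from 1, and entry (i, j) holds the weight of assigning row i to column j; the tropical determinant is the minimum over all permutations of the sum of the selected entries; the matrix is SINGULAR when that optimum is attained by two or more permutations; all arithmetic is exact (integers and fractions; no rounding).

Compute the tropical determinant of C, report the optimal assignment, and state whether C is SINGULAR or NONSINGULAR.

σ = (1, 2, 3, 4): 15 + (-9) + 7 + 0 = 13
σ = (1, 2, 4, 3): 15 + (-9) + (-5) + 16 = 17
σ = (1, 3, 2, 4): 15 + 22 + 21 + 0 = 58
σ = (1, 3, 4, 2): 15 + 22 + (-5) + (-9) = 23
σ = (1, 4, 2, 3): 15 + (-8) + 21 + 16 = 44
σ = (1, 4, 3, 2): 15 + (-8) + 7 + (-9) = 5
σ = (2, 1, 3, 4): 19 + (-7) + 7 + 0 = 19
σ = (2, 1, 4, 3): 19 + (-7) + (-5) + 16 = 23
σ = (2, 3, 1, 4): 19 + 22 + 0 + 0 = 41
σ = (2, 3, 4, 1): 19 + 22 + (-5) + 26 = 62
σ = (2, 4, 1, 3): 19 + (-8) + 0 + 16 = 27
σ = (2, 4, 3, 1): 19 + (-8) + 7 + 26 = 44
σ = (3, 1, 2, 4): 17 + (-7) + 21 + 0 = 31
σ = (3, 1, 4, 2): 17 + (-7) + (-5) + (-9) = -4
σ = (3, 2, 1, 4): 17 + (-9) + 0 + 0 = 8
σ = (3, 2, 4, 1): 17 + (-9) + (-5) + 26 = 29
σ = (3, 4, 1, 2): 17 + (-8) + 0 + (-9) = 0
σ = (3, 4, 2, 1): 17 + (-8) + 21 + 26 = 56
σ = (4, 1, 2, 3): 7 + (-7) + 21 + 16 = 37
σ = (4, 1, 3, 2): 7 + (-7) + 7 + (-9) = -2
σ = (4, 2, 1, 3): 7 + (-9) + 0 + 16 = 14
σ = (4, 2, 3, 1): 7 + (-9) + 7 + 26 = 31
σ = (4, 3, 1, 2): 7 + 22 + 0 + (-9) = 20
σ = (4, 3, 2, 1): 7 + 22 + 21 + 26 = 76
Optimal value attained by: σ = (3, 1, 4, 2).
Answer: det⊕(C) = -4; verdict: NONSINGULAR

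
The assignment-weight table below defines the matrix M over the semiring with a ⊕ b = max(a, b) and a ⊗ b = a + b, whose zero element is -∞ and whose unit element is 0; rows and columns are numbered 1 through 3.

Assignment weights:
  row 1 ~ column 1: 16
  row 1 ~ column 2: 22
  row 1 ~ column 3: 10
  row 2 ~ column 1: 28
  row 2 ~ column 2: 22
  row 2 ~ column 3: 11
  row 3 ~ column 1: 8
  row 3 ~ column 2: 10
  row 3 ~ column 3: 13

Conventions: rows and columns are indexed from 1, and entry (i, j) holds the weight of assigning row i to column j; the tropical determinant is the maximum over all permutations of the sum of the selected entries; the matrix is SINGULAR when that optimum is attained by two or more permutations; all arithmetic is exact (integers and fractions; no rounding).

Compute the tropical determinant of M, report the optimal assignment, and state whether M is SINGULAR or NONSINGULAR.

σ = (1, 2, 3): 16 + 22 + 13 = 51
σ = (1, 3, 2): 16 + 11 + 10 = 37
σ = (2, 1, 3): 22 + 28 + 13 = 63
σ = (2, 3, 1): 22 + 11 + 8 = 41
σ = (3, 1, 2): 10 + 28 + 10 = 48
σ = (3, 2, 1): 10 + 22 + 8 = 40
Optimal value attained by: σ = (2, 1, 3).
Answer: det⊕(M) = 63; verdict: NONSINGULAR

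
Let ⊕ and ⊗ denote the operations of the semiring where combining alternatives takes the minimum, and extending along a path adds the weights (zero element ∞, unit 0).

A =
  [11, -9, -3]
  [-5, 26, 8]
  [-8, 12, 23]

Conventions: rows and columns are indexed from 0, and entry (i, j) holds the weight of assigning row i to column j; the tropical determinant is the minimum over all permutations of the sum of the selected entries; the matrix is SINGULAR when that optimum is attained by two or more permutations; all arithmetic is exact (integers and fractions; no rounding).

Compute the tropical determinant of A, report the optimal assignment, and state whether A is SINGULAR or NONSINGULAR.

σ = (0, 1, 2): 11 + 26 + 23 = 60
σ = (0, 2, 1): 11 + 8 + 12 = 31
σ = (1, 0, 2): (-9) + (-5) + 23 = 9
σ = (1, 2, 0): (-9) + 8 + (-8) = -9
σ = (2, 0, 1): (-3) + (-5) + 12 = 4
σ = (2, 1, 0): (-3) + 26 + (-8) = 15
Optimal value attained by: σ = (1, 2, 0).
Answer: det⊕(A) = -9; verdict: NONSINGULAR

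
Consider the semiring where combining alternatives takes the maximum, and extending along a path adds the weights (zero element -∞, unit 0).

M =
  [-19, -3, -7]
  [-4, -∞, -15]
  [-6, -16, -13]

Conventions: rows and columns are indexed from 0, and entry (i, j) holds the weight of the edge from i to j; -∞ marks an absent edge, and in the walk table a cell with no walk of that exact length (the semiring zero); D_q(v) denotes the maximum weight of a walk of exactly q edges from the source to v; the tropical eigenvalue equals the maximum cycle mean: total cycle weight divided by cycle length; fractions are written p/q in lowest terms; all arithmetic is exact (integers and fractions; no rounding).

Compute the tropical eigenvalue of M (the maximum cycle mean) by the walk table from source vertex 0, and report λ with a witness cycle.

q=0: [0, -∞, -∞]
q=1: [-19, -3, -7]
q=2: [-7, -22, -18]
q=3: [-24, -10, -14]
Optimal cycle mean attained by: cycle 0->1->0, total (-3) + (-4), length 2.
Answer: λ = -7/2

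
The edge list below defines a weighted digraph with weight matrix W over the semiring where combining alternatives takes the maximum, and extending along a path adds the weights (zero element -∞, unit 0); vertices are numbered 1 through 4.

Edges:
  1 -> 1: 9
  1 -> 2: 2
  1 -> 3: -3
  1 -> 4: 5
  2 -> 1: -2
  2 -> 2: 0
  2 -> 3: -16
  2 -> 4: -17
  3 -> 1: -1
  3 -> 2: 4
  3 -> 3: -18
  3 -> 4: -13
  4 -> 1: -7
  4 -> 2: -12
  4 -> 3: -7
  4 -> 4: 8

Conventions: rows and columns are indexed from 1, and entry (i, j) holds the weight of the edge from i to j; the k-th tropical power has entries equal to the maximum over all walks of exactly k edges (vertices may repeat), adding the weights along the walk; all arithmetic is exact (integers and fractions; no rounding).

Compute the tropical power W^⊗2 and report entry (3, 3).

W^⊗2:
  [18, 11, 6, 14]
  [7, 0, -5, 3]
  [8, 4, -4, 4]
  [2, -3, 1, 16]
Key observation: the optimum is the walk 3->1->3, with weight (-1) + (-3) = -4.
Optimal value attained by: walk 3->1->3.
Answer: (W^⊗2)[3][3] = -4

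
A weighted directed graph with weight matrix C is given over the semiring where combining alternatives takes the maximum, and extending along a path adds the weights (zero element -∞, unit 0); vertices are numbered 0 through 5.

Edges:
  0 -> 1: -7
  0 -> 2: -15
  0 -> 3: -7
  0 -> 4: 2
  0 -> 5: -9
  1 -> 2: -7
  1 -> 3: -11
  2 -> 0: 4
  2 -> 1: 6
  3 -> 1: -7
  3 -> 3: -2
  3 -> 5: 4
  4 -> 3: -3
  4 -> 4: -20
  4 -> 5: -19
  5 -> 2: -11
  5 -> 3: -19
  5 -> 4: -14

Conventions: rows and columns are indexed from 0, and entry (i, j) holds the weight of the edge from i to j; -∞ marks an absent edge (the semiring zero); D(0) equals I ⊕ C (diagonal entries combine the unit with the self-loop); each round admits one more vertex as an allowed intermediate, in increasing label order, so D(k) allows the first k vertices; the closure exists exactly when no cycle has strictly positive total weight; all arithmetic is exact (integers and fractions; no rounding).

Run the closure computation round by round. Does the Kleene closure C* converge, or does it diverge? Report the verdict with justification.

D(0):
  [0, -7, -15, -7, 2, -9]
  [-∞, 0, -7, -11, -∞, -∞]
  [4, 6, 0, -∞, -∞, -∞]
  [-∞, -7, -∞, 0, -∞, 4]
  [-∞, -∞, -∞, -3, 0, -19]
  [-∞, -∞, -11, -19, -14, 0]
D(1):
  [0, -7, -15, -7, 2, -9]
  [-∞, 0, -7, -11, -∞, -∞]
  [4, 6, 0, -3, 6, -5]
  [-∞, -7, -∞, 0, -∞, 4]
  [-∞, -∞, -∞, -3, 0, -19]
  [-∞, -∞, -11, -19, -14, 0]
D(2):
  [0, -7, -14, -7, 2, -9]
  [-∞, 0, -7, -11, -∞, -∞]
  [4, 6, 0, -3, 6, -5]
  [-∞, -7, -14, 0, -∞, 4]
  [-∞, -∞, -∞, -3, 0, -19]
  [-∞, -∞, -11, -19, -14, 0]
D(3):
  [0, -7, -14, -7, 2, -9]
  [-3, 0, -7, -10, -1, -12]
  [4, 6, 0, -3, 6, -5]
  [-10, -7, -14, 0, -8, 4]
  [-∞, -∞, -∞, -3, 0, -19]
  [-7, -5, -11, -14, -5, 0]
D(4):
  [0, -7, -14, -7, 2, -3]
  [-3, 0, -7, -10, -1, -6]
  [4, 6, 0, -3, 6, 1]
  [-10, -7, -14, 0, -8, 4]
  [-13, -10, -17, -3, 0, 1]
  [-7, -5, -11, -14, -5, 0]
D(5):
  [0, -7, -14, -1, 2, 3]
  [-3, 0, -7, -4, -1, 0]
  [4, 6, 0, 3, 6, 7]
  [-10, -7, -14, 0, -8, 4]
  [-13, -10, -17, -3, 0, 1]
  [-7, -5, -11, -8, -5, 0]
D(6):
  [0, -2, -8, -1, 2, 3]
  [-3, 0, -7, -4, -1, 0]
  [4, 6, 0, 3, 6, 7]
  [-3, -1, -7, 0, -1, 4]
  [-6, -4, -10, -3, 0, 1]
  [-7, -5, -11, -8, -5, 0]
Key observation: every diagonal entry stays at the unit through all rounds, so no improving cycle exists.
Answer: CONVERGES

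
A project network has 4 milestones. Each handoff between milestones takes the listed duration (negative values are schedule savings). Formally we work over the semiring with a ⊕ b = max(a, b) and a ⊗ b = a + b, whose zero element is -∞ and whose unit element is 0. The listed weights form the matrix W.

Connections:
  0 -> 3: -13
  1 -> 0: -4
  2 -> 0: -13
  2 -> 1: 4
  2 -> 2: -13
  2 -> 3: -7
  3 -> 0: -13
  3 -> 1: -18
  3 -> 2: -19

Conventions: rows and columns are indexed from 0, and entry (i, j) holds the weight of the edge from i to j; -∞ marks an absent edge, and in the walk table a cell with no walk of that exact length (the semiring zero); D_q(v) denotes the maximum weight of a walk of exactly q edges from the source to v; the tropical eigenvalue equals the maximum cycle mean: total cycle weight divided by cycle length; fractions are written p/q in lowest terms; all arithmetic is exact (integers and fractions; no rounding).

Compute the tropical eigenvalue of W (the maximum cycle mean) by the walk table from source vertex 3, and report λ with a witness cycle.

q=0: [-∞, -∞, -∞, 0]
q=1: [-13, -18, -19, -∞]
q=2: [-22, -15, -32, -26]
q=3: [-19, -28, -45, -35]
q=4: [-32, -41, -54, -32]
Optimal cycle mean attained by: cycle 0->3->2->1->0, total (-13) + (-19) + 4 + (-4), length 4.
Answer: λ = -8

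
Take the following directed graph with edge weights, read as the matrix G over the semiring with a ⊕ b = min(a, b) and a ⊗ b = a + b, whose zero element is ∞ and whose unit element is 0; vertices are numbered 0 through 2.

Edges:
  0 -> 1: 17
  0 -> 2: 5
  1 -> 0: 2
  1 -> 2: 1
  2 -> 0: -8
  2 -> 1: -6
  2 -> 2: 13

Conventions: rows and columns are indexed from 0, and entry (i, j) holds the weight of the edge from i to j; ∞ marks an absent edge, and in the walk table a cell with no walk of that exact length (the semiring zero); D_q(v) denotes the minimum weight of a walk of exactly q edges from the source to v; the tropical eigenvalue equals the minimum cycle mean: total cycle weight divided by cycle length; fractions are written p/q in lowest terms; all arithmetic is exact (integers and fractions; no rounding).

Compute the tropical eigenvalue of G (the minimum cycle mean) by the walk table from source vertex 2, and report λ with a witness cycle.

q=0: [∞, ∞, 0]
q=1: [-8, -6, 13]
q=2: [-4, 7, -5]
q=3: [-13, -11, 1]
Optimal cycle mean attained by: cycle 1->2->1, total 1 + (-6), length 2.
Answer: λ = -5/2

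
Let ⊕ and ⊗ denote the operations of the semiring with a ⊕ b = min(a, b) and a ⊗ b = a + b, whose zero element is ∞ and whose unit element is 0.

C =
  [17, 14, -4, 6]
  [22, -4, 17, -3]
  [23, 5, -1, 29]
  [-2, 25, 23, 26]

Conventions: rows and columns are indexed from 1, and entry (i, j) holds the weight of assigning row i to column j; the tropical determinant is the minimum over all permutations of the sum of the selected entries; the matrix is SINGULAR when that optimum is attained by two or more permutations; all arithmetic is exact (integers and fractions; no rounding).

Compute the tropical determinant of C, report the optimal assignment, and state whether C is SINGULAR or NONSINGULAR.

σ = (1, 2, 3, 4): 17 + (-4) + (-1) + 26 = 38
σ = (1, 2, 4, 3): 17 + (-4) + 29 + 23 = 65
σ = (1, 3, 2, 4): 17 + 17 + 5 + 26 = 65
σ = (1, 3, 4, 2): 17 + 17 + 29 + 25 = 88
σ = (1, 4, 2, 3): 17 + (-3) + 5 + 23 = 42
σ = (1, 4, 3, 2): 17 + (-3) + (-1) + 25 = 38
σ = (2, 1, 3, 4): 14 + 22 + (-1) + 26 = 61
σ = (2, 1, 4, 3): 14 + 22 + 29 + 23 = 88
σ = (2, 3, 1, 4): 14 + 17 + 23 + 26 = 80
σ = (2, 3, 4, 1): 14 + 17 + 29 + (-2) = 58
σ = (2, 4, 1, 3): 14 + (-3) + 23 + 23 = 57
σ = (2, 4, 3, 1): 14 + (-3) + (-1) + (-2) = 8
σ = (3, 1, 2, 4): (-4) + 22 + 5 + 26 = 49
σ = (3, 1, 4, 2): (-4) + 22 + 29 + 25 = 72
σ = (3, 2, 1, 4): (-4) + (-4) + 23 + 26 = 41
σ = (3, 2, 4, 1): (-4) + (-4) + 29 + (-2) = 19
σ = (3, 4, 1, 2): (-4) + (-3) + 23 + 25 = 41
σ = (3, 4, 2, 1): (-4) + (-3) + 5 + (-2) = -4
σ = (4, 1, 2, 3): 6 + 22 + 5 + 23 = 56
σ = (4, 1, 3, 2): 6 + 22 + (-1) + 25 = 52
σ = (4, 2, 1, 3): 6 + (-4) + 23 + 23 = 48
σ = (4, 2, 3, 1): 6 + (-4) + (-1) + (-2) = -1
σ = (4, 3, 1, 2): 6 + 17 + 23 + 25 = 71
σ = (4, 3, 2, 1): 6 + 17 + 5 + (-2) = 26
Optimal value attained by: σ = (3, 4, 2, 1).
Answer: det⊕(C) = -4; verdict: NONSINGULAR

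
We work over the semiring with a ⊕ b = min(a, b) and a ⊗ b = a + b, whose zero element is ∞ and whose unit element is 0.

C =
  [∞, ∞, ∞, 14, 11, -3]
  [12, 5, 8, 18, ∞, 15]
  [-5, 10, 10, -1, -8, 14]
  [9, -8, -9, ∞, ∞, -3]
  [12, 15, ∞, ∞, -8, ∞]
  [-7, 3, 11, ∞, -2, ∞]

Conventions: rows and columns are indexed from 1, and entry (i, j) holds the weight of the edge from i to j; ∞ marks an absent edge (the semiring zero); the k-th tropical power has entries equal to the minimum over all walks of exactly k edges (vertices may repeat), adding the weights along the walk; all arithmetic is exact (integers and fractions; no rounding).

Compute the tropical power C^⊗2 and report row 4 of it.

C^⊗2:
  [-10, 0, 5, ∞, -5, 11]
  [3, 10, 9, 7, 0, 9]
  [4, -9, -10, 9, -16, -8]
  [-14, -3, 0, -10, -17, 5]
  [4, 7, 23, 26, -16, 9]
  [6, 8, 11, 7, -10, -10]
Answer: row 4 of C^⊗2 = [-14, -3, 0, -10, -17, 5]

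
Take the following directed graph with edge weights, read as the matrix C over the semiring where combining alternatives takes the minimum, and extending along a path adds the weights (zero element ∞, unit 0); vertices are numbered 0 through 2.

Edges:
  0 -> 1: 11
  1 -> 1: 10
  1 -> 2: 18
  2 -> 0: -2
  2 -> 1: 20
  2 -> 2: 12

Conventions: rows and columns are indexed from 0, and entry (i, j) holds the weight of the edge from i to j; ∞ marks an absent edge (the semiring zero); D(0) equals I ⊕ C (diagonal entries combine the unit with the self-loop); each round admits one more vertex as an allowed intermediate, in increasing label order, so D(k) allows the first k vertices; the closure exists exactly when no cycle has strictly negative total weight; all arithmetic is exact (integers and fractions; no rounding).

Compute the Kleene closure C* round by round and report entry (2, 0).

D(0):
  [0, 11, ∞]
  [∞, 0, 18]
  [-2, 20, 0]
D(1):
  [0, 11, ∞]
  [∞, 0, 18]
  [-2, 9, 0]
D(2):
  [0, 11, 29]
  [∞, 0, 18]
  [-2, 9, 0]
D(3):
  [0, 11, 29]
  [16, 0, 18]
  [-2, 9, 0]
Answer: C*[2][0] = -2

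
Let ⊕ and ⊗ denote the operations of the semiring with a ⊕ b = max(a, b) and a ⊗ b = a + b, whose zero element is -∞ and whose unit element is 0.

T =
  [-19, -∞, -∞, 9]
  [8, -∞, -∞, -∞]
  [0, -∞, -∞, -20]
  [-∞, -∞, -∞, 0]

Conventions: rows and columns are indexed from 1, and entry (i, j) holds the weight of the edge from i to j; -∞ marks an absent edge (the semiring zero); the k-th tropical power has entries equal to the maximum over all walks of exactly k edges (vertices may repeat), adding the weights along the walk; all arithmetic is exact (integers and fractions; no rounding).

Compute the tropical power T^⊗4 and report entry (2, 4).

T^⊗2:
  [-38, -∞, -∞, 9]
  [-11, -∞, -∞, 17]
  [-19, -∞, -∞, 9]
  [-∞, -∞, -∞, 0]
T^⊗3:
  [-57, -∞, -∞, 9]
  [-30, -∞, -∞, 17]
  [-38, -∞, -∞, 9]
  [-∞, -∞, -∞, 0]
T^⊗4:
  [-76, -∞, -∞, 9]
  [-49, -∞, -∞, 17]
  [-57, -∞, -∞, 9]
  [-∞, -∞, -∞, 0]
Key observation: the optimum is the walk 2->1->4->4->4, with weight 8 + 9 + 0 + 0 = 17.
Optimal value attained by: walk 2->1->4->4->4.
Answer: (T^⊗4)[2][4] = 17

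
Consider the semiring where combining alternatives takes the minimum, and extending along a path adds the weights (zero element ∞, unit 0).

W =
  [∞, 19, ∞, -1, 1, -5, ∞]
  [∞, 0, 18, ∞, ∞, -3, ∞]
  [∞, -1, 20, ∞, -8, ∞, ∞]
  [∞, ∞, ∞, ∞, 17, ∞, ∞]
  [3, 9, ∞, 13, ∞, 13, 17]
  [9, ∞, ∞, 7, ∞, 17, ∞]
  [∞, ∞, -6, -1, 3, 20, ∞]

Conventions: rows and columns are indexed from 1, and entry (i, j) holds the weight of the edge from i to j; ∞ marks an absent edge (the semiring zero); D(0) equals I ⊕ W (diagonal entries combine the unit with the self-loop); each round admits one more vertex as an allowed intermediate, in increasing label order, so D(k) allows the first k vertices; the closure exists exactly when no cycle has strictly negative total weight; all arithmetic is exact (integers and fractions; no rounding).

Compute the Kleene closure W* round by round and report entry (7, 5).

D(0):
  [0, 19, ∞, -1, 1, -5, ∞]
  [∞, 0, 18, ∞, ∞, -3, ∞]
  [∞, -1, 0, ∞, -8, ∞, ∞]
  [∞, ∞, ∞, 0, 17, ∞, ∞]
  [3, 9, ∞, 13, 0, 13, 17]
  [9, ∞, ∞, 7, ∞, 0, ∞]
  [∞, ∞, -6, -1, 3, 20, 0]
D(1):
  [0, 19, ∞, -1, 1, -5, ∞]
  [∞, 0, 18, ∞, ∞, -3, ∞]
  [∞, -1, 0, ∞, -8, ∞, ∞]
  [∞, ∞, ∞, 0, 17, ∞, ∞]
  [3, 9, ∞, 2, 0, -2, 17]
  [9, 28, ∞, 7, 10, 0, ∞]
  [∞, ∞, -6, -1, 3, 20, 0]
D(2):
  [0, 19, 37, -1, 1, -5, ∞]
  [∞, 0, 18, ∞, ∞, -3, ∞]
  [∞, -1, 0, ∞, -8, -4, ∞]
  [∞, ∞, ∞, 0, 17, ∞, ∞]
  [3, 9, 27, 2, 0, -2, 17]
  [9, 28, 46, 7, 10, 0, ∞]
  [∞, ∞, -6, -1, 3, 20, 0]
D(3):
  [0, 19, 37, -1, 1, -5, ∞]
  [∞, 0, 18, ∞, 10, -3, ∞]
  [∞, -1, 0, ∞, -8, -4, ∞]
  [∞, ∞, ∞, 0, 17, ∞, ∞]
  [3, 9, 27, 2, 0, -2, 17]
  [9, 28, 46, 7, 10, 0, ∞]
  [∞, -7, -6, -1, -14, -10, 0]
D(4):
  [0, 19, 37, -1, 1, -5, ∞]
  [∞, 0, 18, ∞, 10, -3, ∞]
  [∞, -1, 0, ∞, -8, -4, ∞]
  [∞, ∞, ∞, 0, 17, ∞, ∞]
  [3, 9, 27, 2, 0, -2, 17]
  [9, 28, 46, 7, 10, 0, ∞]
  [∞, -7, -6, -1, -14, -10, 0]
D(5):
  [0, 10, 28, -1, 1, -5, 18]
  [13, 0, 18, 12, 10, -3, 27]
  [-5, -1, 0, -6, -8, -10, 9]
  [20, 26, 44, 0, 17, 15, 34]
  [3, 9, 27, 2, 0, -2, 17]
  [9, 19, 37, 7, 10, 0, 27]
  [-11, -7, -6, -12, -14, -16, 0]
D(6):
  [0, 10, 28, -1, 1, -5, 18]
  [6, 0, 18, 4, 7, -3, 24]
  [-5, -1, 0, -6, -8, -10, 9]
  [20, 26, 44, 0, 17, 15, 34]
  [3, 9, 27, 2, 0, -2, 17]
  [9, 19, 37, 7, 10, 0, 27]
  [-11, -7, -6, -12, -14, -16, 0]
D(7):
  [0, 10, 12, -1, 1, -5, 18]
  [6, 0, 18, 4, 7, -3, 24]
  [-5, -1, 0, -6, -8, -10, 9]
  [20, 26, 28, 0, 17, 15, 34]
  [3, 9, 11, 2, 0, -2, 17]
  [9, 19, 21, 7, 10, 0, 27]
  [-11, -7, -6, -12, -14, -16, 0]
Answer: W*[7][5] = -14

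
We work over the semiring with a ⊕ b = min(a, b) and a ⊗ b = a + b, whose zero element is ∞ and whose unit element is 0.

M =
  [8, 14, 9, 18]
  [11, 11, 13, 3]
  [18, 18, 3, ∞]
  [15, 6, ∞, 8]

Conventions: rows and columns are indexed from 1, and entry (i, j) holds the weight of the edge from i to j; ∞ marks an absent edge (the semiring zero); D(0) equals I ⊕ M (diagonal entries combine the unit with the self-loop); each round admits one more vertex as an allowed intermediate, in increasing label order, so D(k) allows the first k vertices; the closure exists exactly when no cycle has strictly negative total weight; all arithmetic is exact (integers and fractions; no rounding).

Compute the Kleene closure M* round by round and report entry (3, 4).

D(0):
  [0, 14, 9, 18]
  [11, 0, 13, 3]
  [18, 18, 0, ∞]
  [15, 6, ∞, 0]
D(1):
  [0, 14, 9, 18]
  [11, 0, 13, 3]
  [18, 18, 0, 36]
  [15, 6, 24, 0]
D(2):
  [0, 14, 9, 17]
  [11, 0, 13, 3]
  [18, 18, 0, 21]
  [15, 6, 19, 0]
D(3):
  [0, 14, 9, 17]
  [11, 0, 13, 3]
  [18, 18, 0, 21]
  [15, 6, 19, 0]
D(4):
  [0, 14, 9, 17]
  [11, 0, 13, 3]
  [18, 18, 0, 21]
  [15, 6, 19, 0]
Answer: M*[3][4] = 21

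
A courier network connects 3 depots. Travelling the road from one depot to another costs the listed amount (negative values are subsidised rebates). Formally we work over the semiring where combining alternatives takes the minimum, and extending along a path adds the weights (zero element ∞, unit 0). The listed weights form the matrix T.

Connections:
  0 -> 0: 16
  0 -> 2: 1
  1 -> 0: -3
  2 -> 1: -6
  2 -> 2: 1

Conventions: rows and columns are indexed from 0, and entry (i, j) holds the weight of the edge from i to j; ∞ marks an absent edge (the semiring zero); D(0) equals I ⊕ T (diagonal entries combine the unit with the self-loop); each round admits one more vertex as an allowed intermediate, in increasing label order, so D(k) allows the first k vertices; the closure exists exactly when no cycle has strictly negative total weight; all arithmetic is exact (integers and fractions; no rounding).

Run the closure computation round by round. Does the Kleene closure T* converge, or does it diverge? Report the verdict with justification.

D(0):
  [0, ∞, 1]
  [-3, 0, ∞]
  [∞, -6, 0]
D(1):
  [0, ∞, 1]
  [-3, 0, -2]
  [∞, -6, 0]
Detection: at round 2, diagonal entry (2, 2) turns strictly negative.
Key observation: the cycle 2->1->0->2 has total weight (-6) + (-3) + 1, which is strictly negative.
Answer: DIVERGES — negative cycle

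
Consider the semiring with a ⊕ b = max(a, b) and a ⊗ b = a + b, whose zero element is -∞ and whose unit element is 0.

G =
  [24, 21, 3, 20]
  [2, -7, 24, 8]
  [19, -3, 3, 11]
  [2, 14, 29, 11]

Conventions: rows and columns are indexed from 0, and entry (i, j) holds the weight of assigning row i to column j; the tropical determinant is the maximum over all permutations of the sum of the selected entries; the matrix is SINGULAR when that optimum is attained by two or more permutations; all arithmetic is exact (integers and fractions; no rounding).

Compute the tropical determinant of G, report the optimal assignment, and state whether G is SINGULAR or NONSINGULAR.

σ = (0, 1, 2, 3): 24 + (-7) + 3 + 11 = 31
σ = (0, 1, 3, 2): 24 + (-7) + 11 + 29 = 57
σ = (0, 2, 1, 3): 24 + 24 + (-3) + 11 = 56
σ = (0, 2, 3, 1): 24 + 24 + 11 + 14 = 73
σ = (0, 3, 1, 2): 24 + 8 + (-3) + 29 = 58
σ = (0, 3, 2, 1): 24 + 8 + 3 + 14 = 49
σ = (1, 0, 2, 3): 21 + 2 + 3 + 11 = 37
σ = (1, 0, 3, 2): 21 + 2 + 11 + 29 = 63
σ = (1, 2, 0, 3): 21 + 24 + 19 + 11 = 75
σ = (1, 2, 3, 0): 21 + 24 + 11 + 2 = 58
σ = (1, 3, 0, 2): 21 + 8 + 19 + 29 = 77
σ = (1, 3, 2, 0): 21 + 8 + 3 + 2 = 34
σ = (2, 0, 1, 3): 3 + 2 + (-3) + 11 = 13
σ = (2, 0, 3, 1): 3 + 2 + 11 + 14 = 30
σ = (2, 1, 0, 3): 3 + (-7) + 19 + 11 = 26
σ = (2, 1, 3, 0): 3 + (-7) + 11 + 2 = 9
σ = (2, 3, 0, 1): 3 + 8 + 19 + 14 = 44
σ = (2, 3, 1, 0): 3 + 8 + (-3) + 2 = 10
σ = (3, 0, 1, 2): 20 + 2 + (-3) + 29 = 48
σ = (3, 0, 2, 1): 20 + 2 + 3 + 14 = 39
σ = (3, 1, 0, 2): 20 + (-7) + 19 + 29 = 61
σ = (3, 1, 2, 0): 20 + (-7) + 3 + 2 = 18
σ = (3, 2, 0, 1): 20 + 24 + 19 + 14 = 77
σ = (3, 2, 1, 0): 20 + 24 + (-3) + 2 = 43
Optimal value attained by: σ = (1, 3, 0, 2).
Answer: det⊕(G) = 77; verdict: SINGULAR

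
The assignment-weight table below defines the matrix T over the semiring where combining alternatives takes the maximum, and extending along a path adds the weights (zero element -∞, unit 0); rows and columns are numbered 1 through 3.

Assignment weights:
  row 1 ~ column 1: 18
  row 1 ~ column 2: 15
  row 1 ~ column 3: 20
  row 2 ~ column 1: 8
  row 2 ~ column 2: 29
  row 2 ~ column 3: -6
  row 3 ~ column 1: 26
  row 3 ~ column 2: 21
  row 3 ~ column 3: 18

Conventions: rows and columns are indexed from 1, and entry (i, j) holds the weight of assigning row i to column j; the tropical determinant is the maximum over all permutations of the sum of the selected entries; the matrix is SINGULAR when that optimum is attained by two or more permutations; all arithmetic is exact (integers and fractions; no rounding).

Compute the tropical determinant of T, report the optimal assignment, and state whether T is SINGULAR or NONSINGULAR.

σ = (1, 2, 3): 18 + 29 + 18 = 65
σ = (1, 3, 2): 18 + (-6) + 21 = 33
σ = (2, 1, 3): 15 + 8 + 18 = 41
σ = (2, 3, 1): 15 + (-6) + 26 = 35
σ = (3, 1, 2): 20 + 8 + 21 = 49
σ = (3, 2, 1): 20 + 29 + 26 = 75
Optimal value attained by: σ = (3, 2, 1).
Answer: det⊕(T) = 75; verdict: NONSINGULAR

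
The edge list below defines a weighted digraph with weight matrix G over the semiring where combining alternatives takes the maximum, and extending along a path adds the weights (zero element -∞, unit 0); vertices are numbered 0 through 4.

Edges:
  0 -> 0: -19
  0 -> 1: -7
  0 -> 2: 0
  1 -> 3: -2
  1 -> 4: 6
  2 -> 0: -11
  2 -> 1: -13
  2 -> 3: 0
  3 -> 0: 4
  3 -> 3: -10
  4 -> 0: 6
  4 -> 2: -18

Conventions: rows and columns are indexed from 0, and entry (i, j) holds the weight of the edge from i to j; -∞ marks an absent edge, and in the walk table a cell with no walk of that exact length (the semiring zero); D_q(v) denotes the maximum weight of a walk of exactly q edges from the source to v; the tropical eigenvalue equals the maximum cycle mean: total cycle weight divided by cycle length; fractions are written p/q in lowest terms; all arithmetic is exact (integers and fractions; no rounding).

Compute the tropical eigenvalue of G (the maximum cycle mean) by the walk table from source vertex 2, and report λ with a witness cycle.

q=0: [-∞, -∞, 0, -∞, -∞]
q=1: [-11, -13, -∞, 0, -∞]
q=2: [4, -18, -11, -10, -7]
q=3: [-1, -3, 4, -11, -12]
q=4: [-6, -8, -1, 4, 3]
q=5: [9, -13, -6, -1, -2]
Optimal cycle mean attained by: cycle 0->1->4->0, total (-7) + 6 + 6, length 3.
Answer: λ = 5/3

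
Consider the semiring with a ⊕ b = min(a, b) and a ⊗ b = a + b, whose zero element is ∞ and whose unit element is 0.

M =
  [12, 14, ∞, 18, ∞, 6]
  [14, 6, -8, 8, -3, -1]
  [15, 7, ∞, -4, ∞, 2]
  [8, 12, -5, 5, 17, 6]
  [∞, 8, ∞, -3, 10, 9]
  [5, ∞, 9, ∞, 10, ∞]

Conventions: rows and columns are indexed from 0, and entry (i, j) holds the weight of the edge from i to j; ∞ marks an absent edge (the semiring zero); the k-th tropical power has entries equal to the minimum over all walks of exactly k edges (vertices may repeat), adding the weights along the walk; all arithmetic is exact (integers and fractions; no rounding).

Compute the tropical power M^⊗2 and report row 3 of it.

M^⊗2:
  [11, 20, 6, 22, 11, 13]
  [4, -1, -2, -12, 3, -6]
  [4, 8, -9, 1, 4, 2]
  [10, 2, 0, -9, 9, -3]
  [5, 9, -8, 2, 5, 3]
  [17, 16, ∞, 5, 20, 11]
Answer: row 3 of M^⊗2 = [10, 2, 0, -9, 9, -3]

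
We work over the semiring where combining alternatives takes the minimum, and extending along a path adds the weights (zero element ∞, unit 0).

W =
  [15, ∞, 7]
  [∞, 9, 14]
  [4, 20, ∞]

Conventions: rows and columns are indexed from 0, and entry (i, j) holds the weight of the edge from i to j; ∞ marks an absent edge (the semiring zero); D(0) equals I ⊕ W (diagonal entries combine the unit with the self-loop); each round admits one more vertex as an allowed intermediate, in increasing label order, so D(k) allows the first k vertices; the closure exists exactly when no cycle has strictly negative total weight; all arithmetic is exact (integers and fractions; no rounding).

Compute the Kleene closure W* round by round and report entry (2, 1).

D(0):
  [0, ∞, 7]
  [∞, 0, 14]
  [4, 20, 0]
D(1):
  [0, ∞, 7]
  [∞, 0, 14]
  [4, 20, 0]
D(2):
  [0, ∞, 7]
  [∞, 0, 14]
  [4, 20, 0]
D(3):
  [0, 27, 7]
  [18, 0, 14]
  [4, 20, 0]
Answer: W*[2][1] = 20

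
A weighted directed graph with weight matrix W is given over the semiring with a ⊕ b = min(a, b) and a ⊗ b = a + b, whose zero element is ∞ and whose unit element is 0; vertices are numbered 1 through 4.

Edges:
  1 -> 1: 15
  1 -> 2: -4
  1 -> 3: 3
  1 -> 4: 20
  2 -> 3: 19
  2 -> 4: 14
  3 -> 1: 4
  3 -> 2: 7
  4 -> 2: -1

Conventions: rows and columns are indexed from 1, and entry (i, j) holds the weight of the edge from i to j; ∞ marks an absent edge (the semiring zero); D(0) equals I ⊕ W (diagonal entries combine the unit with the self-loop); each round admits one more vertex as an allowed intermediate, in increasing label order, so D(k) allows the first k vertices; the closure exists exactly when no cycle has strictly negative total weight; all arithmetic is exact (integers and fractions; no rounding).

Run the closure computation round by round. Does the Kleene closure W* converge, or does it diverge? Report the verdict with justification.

D(0):
  [0, -4, 3, 20]
  [∞, 0, 19, 14]
  [4, 7, 0, ∞]
  [∞, -1, ∞, 0]
D(1):
  [0, -4, 3, 20]
  [∞, 0, 19, 14]
  [4, 0, 0, 24]
  [∞, -1, ∞, 0]
D(2):
  [0, -4, 3, 10]
  [∞, 0, 19, 14]
  [4, 0, 0, 14]
  [∞, -1, 18, 0]
D(3):
  [0, -4, 3, 10]
  [23, 0, 19, 14]
  [4, 0, 0, 14]
  [22, -1, 18, 0]
D(4):
  [0, -4, 3, 10]
  [23, 0, 19, 14]
  [4, 0, 0, 14]
  [22, -1, 18, 0]
Key observation: every diagonal entry stays at the unit through all rounds, so no improving cycle exists.
Answer: CONVERGES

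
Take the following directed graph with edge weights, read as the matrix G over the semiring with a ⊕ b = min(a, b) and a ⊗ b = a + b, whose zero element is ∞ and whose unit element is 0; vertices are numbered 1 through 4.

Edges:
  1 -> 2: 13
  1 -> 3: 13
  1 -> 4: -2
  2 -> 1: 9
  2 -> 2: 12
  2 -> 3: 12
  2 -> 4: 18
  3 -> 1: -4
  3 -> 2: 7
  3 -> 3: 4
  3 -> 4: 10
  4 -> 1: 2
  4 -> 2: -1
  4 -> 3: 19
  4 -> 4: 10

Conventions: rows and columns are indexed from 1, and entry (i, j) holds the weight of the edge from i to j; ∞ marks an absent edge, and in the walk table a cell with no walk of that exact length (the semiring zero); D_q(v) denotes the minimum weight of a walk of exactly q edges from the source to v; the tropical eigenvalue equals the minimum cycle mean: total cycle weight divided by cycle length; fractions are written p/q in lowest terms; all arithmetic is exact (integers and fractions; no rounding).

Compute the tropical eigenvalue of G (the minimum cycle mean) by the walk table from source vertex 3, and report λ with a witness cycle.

q=0: [∞, ∞, 0, ∞]
q=1: [-4, 7, 4, 10]
q=2: [0, 9, 8, -6]
q=3: [-4, -7, 12, -2]
q=4: [0, -3, 5, -6]
Optimal cycle mean attained by: cycle 1->4->1, total (-2) + 2, length 2.
Answer: λ = 0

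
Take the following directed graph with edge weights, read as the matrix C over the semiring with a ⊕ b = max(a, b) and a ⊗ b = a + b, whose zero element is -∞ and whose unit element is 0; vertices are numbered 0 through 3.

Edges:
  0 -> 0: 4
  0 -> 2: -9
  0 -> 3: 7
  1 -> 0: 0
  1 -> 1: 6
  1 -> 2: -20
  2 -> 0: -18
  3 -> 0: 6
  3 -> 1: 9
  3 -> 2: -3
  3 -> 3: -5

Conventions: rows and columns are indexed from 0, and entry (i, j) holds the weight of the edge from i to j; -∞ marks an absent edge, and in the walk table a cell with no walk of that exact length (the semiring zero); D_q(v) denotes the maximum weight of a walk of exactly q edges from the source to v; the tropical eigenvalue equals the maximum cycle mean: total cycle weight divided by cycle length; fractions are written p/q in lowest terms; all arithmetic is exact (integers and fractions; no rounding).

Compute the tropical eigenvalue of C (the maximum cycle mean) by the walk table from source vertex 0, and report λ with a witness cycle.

q=0: [0, -∞, -∞, -∞]
q=1: [4, -∞, -9, 7]
q=2: [13, 16, 4, 11]
q=3: [17, 22, 8, 20]
q=4: [26, 29, 17, 24]
Optimal cycle mean attained by: cycle 0->3->0, total 7 + 6, length 2.
Answer: λ = 13/2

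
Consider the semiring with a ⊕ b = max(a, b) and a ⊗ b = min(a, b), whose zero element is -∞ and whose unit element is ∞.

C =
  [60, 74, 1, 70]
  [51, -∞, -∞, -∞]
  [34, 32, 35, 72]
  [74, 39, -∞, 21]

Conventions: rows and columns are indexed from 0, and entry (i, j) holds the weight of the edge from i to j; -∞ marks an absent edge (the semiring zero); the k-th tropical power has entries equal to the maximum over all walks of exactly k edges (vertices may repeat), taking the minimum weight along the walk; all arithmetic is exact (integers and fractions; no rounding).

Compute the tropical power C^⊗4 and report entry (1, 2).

C^⊗2:
  [70, 60, 1, 60]
  [51, 51, 1, 51]
  [72, 39, 35, 35]
  [60, 74, 1, 70]
C^⊗3:
  [60, 70, 1, 70]
  [51, 51, 1, 51]
  [60, 72, 35, 70]
  [70, 60, 1, 60]
C^⊗4:
  [70, 60, 1, 60]
  [51, 51, 1, 51]
  [70, 60, 35, 60]
  [60, 70, 1, 70]
Key observation: the optimum is the walk 1->0->0->0->2, with weight 51 min 60 min 60 min 1 = 1.
Optimal value attained by: walk 1->0->0->0->2.
Answer: (C^⊗4)[1][2] = 1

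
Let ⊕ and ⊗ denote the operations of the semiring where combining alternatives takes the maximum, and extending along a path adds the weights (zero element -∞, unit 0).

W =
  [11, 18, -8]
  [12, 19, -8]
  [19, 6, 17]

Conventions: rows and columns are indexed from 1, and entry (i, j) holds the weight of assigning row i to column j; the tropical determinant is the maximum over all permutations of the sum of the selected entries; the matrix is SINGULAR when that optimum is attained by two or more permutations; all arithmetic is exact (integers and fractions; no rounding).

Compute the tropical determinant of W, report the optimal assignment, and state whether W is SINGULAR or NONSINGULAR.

σ = (1, 2, 3): 11 + 19 + 17 = 47
σ = (1, 3, 2): 11 + (-8) + 6 = 9
σ = (2, 1, 3): 18 + 12 + 17 = 47
σ = (2, 3, 1): 18 + (-8) + 19 = 29
σ = (3, 1, 2): (-8) + 12 + 6 = 10
σ = (3, 2, 1): (-8) + 19 + 19 = 30
Optimal value attained by: σ = (1, 2, 3).
Answer: det⊕(W) = 47; verdict: SINGULAR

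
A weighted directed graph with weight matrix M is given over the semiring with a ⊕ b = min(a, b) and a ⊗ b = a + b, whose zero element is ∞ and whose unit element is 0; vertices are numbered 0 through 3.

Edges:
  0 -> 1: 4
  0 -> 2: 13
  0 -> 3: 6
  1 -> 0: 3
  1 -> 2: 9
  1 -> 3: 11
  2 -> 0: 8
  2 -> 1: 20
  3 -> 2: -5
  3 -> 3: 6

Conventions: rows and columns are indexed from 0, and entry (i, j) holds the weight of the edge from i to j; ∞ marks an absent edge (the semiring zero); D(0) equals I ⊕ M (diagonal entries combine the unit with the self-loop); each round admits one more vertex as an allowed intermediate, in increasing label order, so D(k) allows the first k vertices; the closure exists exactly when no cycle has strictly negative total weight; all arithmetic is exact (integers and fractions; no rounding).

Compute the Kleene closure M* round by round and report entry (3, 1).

D(0):
  [0, 4, 13, 6]
  [3, 0, 9, 11]
  [8, 20, 0, ∞]
  [∞, ∞, -5, 0]
D(1):
  [0, 4, 13, 6]
  [3, 0, 9, 9]
  [8, 12, 0, 14]
  [∞, ∞, -5, 0]
D(2):
  [0, 4, 13, 6]
  [3, 0, 9, 9]
  [8, 12, 0, 14]
  [∞, ∞, -5, 0]
D(3):
  [0, 4, 13, 6]
  [3, 0, 9, 9]
  [8, 12, 0, 14]
  [3, 7, -5, 0]
D(4):
  [0, 4, 1, 6]
  [3, 0, 4, 9]
  [8, 12, 0, 14]
  [3, 7, -5, 0]
Answer: M*[3][1] = 7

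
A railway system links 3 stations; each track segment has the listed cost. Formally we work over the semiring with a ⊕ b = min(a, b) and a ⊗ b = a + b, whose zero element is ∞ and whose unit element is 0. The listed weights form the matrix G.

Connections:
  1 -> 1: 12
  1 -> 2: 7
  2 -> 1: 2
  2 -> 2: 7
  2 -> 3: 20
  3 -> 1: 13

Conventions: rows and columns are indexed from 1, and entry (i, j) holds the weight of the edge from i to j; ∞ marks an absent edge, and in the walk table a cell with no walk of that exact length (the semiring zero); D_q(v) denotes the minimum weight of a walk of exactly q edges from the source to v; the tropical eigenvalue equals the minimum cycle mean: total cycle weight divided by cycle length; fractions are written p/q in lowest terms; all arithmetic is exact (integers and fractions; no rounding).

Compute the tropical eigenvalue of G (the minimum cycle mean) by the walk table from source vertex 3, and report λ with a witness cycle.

q=0: [∞, ∞, 0]
q=1: [13, ∞, ∞]
q=2: [25, 20, ∞]
q=3: [22, 27, 40]
Optimal cycle mean attained by: cycle 1->2->1, total 7 + 2, length 2.
Answer: λ = 9/2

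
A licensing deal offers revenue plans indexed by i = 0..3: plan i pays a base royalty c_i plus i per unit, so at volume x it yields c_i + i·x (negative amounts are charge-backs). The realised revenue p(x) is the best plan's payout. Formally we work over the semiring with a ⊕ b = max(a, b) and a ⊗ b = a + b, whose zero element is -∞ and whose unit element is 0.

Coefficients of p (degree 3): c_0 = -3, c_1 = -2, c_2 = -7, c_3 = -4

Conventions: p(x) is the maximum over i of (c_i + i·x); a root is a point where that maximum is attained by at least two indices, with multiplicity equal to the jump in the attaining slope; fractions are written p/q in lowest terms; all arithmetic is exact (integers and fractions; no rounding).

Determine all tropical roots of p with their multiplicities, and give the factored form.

hull edge (i=0, c=-3) to (i=1, c=-2): slope 1, span 1
hull edge (i=1, c=-2) to (i=3, c=-4): slope -1, span 2
Factored form: p(x) = -4 ⊗ (x ⊕ (-1)) ⊗ (x ⊕ 1) ⊗ (x ⊕ 1)
Answer: roots = -1 (mult 1), 1 (mult 2)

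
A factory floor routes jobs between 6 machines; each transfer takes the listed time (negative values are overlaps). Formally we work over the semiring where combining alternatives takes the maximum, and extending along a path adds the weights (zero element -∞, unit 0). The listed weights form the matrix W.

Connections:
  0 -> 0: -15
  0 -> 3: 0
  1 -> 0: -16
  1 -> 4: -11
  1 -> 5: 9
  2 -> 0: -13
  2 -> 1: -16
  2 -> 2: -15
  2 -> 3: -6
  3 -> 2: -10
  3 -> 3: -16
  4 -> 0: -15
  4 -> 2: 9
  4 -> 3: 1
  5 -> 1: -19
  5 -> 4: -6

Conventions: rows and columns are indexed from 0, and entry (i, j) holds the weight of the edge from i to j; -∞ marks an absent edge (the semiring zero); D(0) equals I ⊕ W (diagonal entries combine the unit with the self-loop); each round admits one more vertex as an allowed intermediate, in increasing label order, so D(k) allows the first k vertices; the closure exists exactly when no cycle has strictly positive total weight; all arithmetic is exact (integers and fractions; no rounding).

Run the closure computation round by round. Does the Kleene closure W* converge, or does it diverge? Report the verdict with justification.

D(0):
  [0, -∞, -∞, 0, -∞, -∞]
  [-16, 0, -∞, -∞, -11, 9]
  [-13, -16, 0, -6, -∞, -∞]
  [-∞, -∞, -10, 0, -∞, -∞]
  [-15, -∞, 9, 1, 0, -∞]
  [-∞, -19, -∞, -∞, -6, 0]
D(1):
  [0, -∞, -∞, 0, -∞, -∞]
  [-16, 0, -∞, -16, -11, 9]
  [-13, -16, 0, -6, -∞, -∞]
  [-∞, -∞, -10, 0, -∞, -∞]
  [-15, -∞, 9, 1, 0, -∞]
  [-∞, -19, -∞, -∞, -6, 0]
D(2):
  [0, -∞, -∞, 0, -∞, -∞]
  [-16, 0, -∞, -16, -11, 9]
  [-13, -16, 0, -6, -27, -7]
  [-∞, -∞, -10, 0, -∞, -∞]
  [-15, -∞, 9, 1, 0, -∞]
  [-35, -19, -∞, -35, -6, 0]
D(3):
  [0, -∞, -∞, 0, -∞, -∞]
  [-16, 0, -∞, -16, -11, 9]
  [-13, -16, 0, -6, -27, -7]
  [-23, -26, -10, 0, -37, -17]
  [-4, -7, 9, 3, 0, 2]
  [-35, -19, -∞, -35, -6, 0]
D(4):
  [0, -26, -10, 0, -37, -17]
  [-16, 0, -26, -16, -11, 9]
  [-13, -16, 0, -6, -27, -7]
  [-23, -26, -10, 0, -37, -17]
  [-4, -7, 9, 3, 0, 2]
  [-35, -19, -45, -35, -6, 0]
D(5):
  [0, -26, -10, 0, -37, -17]
  [-15, 0, -2, -8, -11, 9]
  [-13, -16, 0, -6, -27, -7]
  [-23, -26, -10, 0, -37, -17]
  [-4, -7, 9, 3, 0, 2]
  [-10, -13, 3, -3, -6, 0]
D(6):
  [0, -26, -10, 0, -23, -17]
  [-1, 0, 12, 6, 3, 9]
  [-13, -16, 0, -6, -13, -7]
  [-23, -26, -10, 0, -23, -17]
  [-4, -7, 9, 3, 0, 2]
  [-10, -13, 3, -3, -6, 0]
Key observation: every diagonal entry stays at the unit through all rounds, so no improving cycle exists.
Answer: CONVERGES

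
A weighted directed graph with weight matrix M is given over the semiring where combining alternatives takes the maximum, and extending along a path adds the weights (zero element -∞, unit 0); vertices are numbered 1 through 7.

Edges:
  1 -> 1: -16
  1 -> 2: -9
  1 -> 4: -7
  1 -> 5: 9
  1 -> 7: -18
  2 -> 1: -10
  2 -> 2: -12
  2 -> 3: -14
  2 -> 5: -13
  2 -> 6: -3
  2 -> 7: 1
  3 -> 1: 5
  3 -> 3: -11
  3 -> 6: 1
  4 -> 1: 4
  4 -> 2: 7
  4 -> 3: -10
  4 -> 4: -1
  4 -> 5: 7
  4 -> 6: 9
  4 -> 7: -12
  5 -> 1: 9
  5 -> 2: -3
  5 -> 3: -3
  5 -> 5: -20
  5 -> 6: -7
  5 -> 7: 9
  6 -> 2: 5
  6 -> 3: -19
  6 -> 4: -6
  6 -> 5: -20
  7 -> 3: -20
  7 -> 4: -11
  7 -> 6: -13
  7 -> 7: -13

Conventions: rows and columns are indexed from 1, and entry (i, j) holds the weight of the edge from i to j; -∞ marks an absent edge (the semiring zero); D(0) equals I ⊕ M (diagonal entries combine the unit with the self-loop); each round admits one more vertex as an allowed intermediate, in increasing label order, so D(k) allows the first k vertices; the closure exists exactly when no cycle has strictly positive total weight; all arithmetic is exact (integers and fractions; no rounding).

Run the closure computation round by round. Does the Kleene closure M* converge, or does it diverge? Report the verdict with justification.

D(0):
  [0, -9, -∞, -7, 9, -∞, -18]
  [-10, 0, -14, -∞, -13, -3, 1]
  [5, -∞, 0, -∞, -∞, 1, -∞]
  [4, 7, -10, 0, 7, 9, -12]
  [9, -3, -3, -∞, 0, -7, 9]
  [-∞, 5, -19, -6, -20, 0, -∞]
  [-∞, -∞, -20, -11, -∞, -13, 0]
Detection: at round 1, diagonal entry (5, 5) turns strictly positive.
Key observation: the cycle 5->1->5 has total weight 9 + 9, which is strictly positive.
Answer: DIVERGES — positive cycle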